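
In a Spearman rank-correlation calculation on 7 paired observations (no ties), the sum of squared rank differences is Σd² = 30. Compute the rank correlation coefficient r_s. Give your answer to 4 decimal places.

0.4643

ρ = 1 − 6Σd² / [n(n²−1)] = 1 − 6×30 / (7×48)
  = 1 − 180/336 = 1 − 0.53571 ≈ 0.4643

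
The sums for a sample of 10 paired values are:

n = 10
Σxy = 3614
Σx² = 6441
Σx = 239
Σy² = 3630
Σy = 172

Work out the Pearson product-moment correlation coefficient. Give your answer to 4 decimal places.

-0.7101

r = (nΣxy − ΣxΣy) / √[(nΣx² − (Σx)²)(nΣy² − (Σy)²)]
Numerator: 10×3614 − 239×172 = -4968
Denominator: √[(64410 − 57121)(36300 − 29584)] = √[7289 × 6716] = 6996.6366
r = -4968 / 6996.6366 ≈ -0.7101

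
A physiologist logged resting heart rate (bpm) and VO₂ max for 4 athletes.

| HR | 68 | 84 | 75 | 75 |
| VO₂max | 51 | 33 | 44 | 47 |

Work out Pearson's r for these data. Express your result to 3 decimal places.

-0.971

n = 4, Σx = 302, Σy = 175, Σx² = 22930, Σy² = 7835, Σxy = 13065
nΣxy − ΣxΣy = 52260 − 52850 = -590
nΣx² − (Σx)² = 91720 − 91204 = 516; nΣy² − (Σy)² = 31340 − 30625 = 715
r = -590 / √(516 × 715) = -590 / 607.4043 ≈ -0.971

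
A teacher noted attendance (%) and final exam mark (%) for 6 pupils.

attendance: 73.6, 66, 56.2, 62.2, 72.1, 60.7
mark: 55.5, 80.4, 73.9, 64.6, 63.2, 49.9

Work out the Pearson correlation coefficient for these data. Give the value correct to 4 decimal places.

n = 6, Σx = 390.8, Σy = 387.5, Σx² = 25683.14, Σy² = 25663.03, Σxy = 25148.15
nΣxy − ΣxΣy = 150888.9 − 151435 = -546.1
nΣx² − (Σx)² = 154098.84 − 152724.64 = 1374.2; nΣy² − (Σy)² = 153978.18 − 150156.25 = 3821.93
r = -546.1 / √(1374.2 × 3821.93) = -546.1 / 2291.7452 ≈ -0.2383

-0.2383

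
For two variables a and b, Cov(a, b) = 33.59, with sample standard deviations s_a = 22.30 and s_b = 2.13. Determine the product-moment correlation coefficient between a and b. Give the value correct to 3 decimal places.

0.707

r = Cov(a,b) / (s_a · s_b) = 33.59 / (22.30 × 2.13)
  = 33.59 / 47.4990 ≈ 0.707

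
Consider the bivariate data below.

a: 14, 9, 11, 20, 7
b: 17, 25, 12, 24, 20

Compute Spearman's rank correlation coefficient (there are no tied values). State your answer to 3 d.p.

-0.100

Rank a: 4, 2, 3, 5, 1
Rank b: 2, 5, 1, 4, 3
d = rank(a) − rank(b): 2, -3, 2, 1, -2; Σd² = 22
ρ = 1 − 6Σd² / [n(n²−1)] = 1 − 6×22 / (5×24) = 1 − 132/120 ≈ -0.100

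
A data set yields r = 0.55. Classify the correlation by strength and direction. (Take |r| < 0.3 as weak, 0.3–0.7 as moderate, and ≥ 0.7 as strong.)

moderate positive

r = 0.55 > 0 so the relationship is positive.
|r| = 0.55, which falls in the moderate range.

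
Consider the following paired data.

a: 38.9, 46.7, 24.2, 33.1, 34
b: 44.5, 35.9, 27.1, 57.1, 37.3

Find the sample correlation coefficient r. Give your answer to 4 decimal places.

n = 5, Σa = 176.9, Σb = 201.9, Σa² = 6531.35, Σb² = 8655.17, Σab = 7221.61
nΣab − ΣaΣb = 36108.05 − 35716.11 = 391.94
nΣa² − (Σa)² = 32656.75 − 31293.61 = 1363.14; nΣb² − (Σb)² = 43275.85 − 40763.61 = 2512.24
r = 391.94 / √(1363.14 × 2512.24) = 391.94 / 1850.5499 ≈ 0.2118

0.2118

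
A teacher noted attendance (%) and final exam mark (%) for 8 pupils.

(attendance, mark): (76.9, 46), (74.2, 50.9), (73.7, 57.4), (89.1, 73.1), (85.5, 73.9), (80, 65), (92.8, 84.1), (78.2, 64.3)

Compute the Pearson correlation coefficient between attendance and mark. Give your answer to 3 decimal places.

0.899

n = 8, Σx = 650.4, Σy = 514.7, Σx² = 53227.08, Σy² = 34238.69, Σxy = 42408.96
nΣxy − ΣxΣy = 339271.68 − 334760.88 = 4510.8
nΣx² − (Σx)² = 425816.64 − 423020.16 = 2796.48; nΣy² − (Σy)² = 273909.52 − 264916.09 = 8993.43
r = 4510.8 / √(2796.48 × 8993.43) = 4510.8 / 5014.9723 ≈ 0.899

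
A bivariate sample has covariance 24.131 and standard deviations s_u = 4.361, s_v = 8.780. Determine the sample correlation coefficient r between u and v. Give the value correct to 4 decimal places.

r = Cov(u,v) / (s_u · s_v) = 24.131 / (4.361 × 8.780)
  = 24.131 / 38.2896 ≈ 0.6302

0.6302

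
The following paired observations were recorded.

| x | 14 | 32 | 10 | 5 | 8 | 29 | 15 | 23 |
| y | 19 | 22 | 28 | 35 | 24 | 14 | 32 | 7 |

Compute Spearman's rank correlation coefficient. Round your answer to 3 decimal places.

Rank x: 4, 8, 3, 1, 2, 7, 5, 6
Rank y: 3, 4, 6, 8, 5, 2, 7, 1
d = rank(x) − rank(y): 1, 4, -3, -7, -3, 5, -2, 5; Σd² = 138
ρ = 1 − 6Σd² / [n(n²−1)] = 1 − 6×138 / (8×63) = 1 − 828/504 ≈ -0.643

-0.643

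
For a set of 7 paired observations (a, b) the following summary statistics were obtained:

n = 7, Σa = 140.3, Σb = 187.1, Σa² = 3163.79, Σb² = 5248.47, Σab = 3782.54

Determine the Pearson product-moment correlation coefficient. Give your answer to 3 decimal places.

r = (nΣab − ΣaΣb) / √[(nΣa² − (Σa)²)(nΣb² − (Σb)²)]
Numerator: 7×3782.54 − 140.3×187.1 = 227.65
Denominator: √[(22146.53 − 19684.09)(36739.29 − 35006.41)] = √[2462.44 × 1732.88] = 2065.6992
r = 227.65 / 2065.6992 ≈ 0.110

0.110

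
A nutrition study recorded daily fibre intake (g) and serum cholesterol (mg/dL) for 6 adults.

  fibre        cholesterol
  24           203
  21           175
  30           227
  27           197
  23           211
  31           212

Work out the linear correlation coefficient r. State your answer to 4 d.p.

n = 6, Σx = 156, Σy = 1225, Σx² = 4136, Σy² = 251637, Σxy = 32101
nΣxy − ΣxΣy = 192606 − 191100 = 1506
nΣx² − (Σx)² = 24816 − 24336 = 480; nΣy² − (Σy)² = 1509822 − 1500625 = 9197
r = 1506 / √(480 × 9197) = 1506 / 2101.0854 ≈ 0.7168

0.7168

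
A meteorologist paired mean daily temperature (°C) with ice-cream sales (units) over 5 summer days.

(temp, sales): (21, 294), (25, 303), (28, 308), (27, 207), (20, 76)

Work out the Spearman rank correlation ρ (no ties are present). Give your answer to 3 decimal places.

Rank temp: 2, 3, 5, 4, 1
Rank sales: 3, 4, 5, 2, 1
d = rank(temp) − rank(sales): -1, -1, 0, 2, 0; Σd² = 6
ρ = 1 − 6Σd² / [n(n²−1)] = 1 − 6×6 / (5×24) = 1 − 36/120 ≈ 0.700

0.700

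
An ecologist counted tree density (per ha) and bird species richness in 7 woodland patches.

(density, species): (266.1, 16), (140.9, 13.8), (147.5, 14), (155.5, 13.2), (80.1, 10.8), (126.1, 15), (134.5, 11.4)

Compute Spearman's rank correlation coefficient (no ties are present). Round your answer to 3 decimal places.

0.536

Rank density: 7, 4, 5, 6, 1, 2, 3
Rank species: 7, 4, 5, 3, 1, 6, 2
d = rank(density) − rank(species): 0, 0, 0, 3, 0, -4, 1; Σd² = 26
ρ = 1 − 6Σd² / [n(n²−1)] = 1 − 6×26 / (7×48) = 1 − 156/336 ≈ 0.536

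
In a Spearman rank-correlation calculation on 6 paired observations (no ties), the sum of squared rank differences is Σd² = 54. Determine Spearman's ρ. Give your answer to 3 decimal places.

-0.543

ρ = 1 − 6Σd² / [n(n²−1)] = 1 − 6×54 / (6×35)
  = 1 − 324/210 = 1 − 1.5429 ≈ -0.543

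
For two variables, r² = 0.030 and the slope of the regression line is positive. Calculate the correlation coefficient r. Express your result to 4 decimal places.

|r| = √0.030 = 0.1732
The association is positive, so r = 0.1732.

0.1732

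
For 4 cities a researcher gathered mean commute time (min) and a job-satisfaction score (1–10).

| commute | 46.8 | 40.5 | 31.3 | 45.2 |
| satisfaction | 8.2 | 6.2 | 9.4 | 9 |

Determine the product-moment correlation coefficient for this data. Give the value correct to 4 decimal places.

-0.2447

n = 4, Σx = 163.8, Σy = 32.8, Σx² = 6853.22, Σy² = 275.04, Σxy = 1335.88
nΣxy − ΣxΣy = 5343.52 − 5372.64 = -29.12
nΣx² − (Σx)² = 27412.88 − 26830.44 = 582.44; nΣy² − (Σy)² = 1100.16 − 1075.84 = 24.32
r = -29.12 / √(582.44 × 24.32) = -29.12 / 119.0166 ≈ -0.2447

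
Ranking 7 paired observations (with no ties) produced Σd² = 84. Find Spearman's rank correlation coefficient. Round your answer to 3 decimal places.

-0.500

ρ = 1 − 6Σd² / [n(n²−1)] = 1 − 6×84 / (7×48)
  = 1 − 504/336 = 1 − 1.5000 ≈ -0.500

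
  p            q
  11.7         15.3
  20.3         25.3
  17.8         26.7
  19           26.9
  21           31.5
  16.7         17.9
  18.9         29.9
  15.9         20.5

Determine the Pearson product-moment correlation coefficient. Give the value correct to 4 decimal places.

n = 8, Σp = 141.3, Σq = 194, Σp² = 2556.73, Σq² = 4937.6, Σpq = 3530.45
nΣpq − ΣpΣq = 28243.6 − 27412.2 = 831.4
nΣp² − (Σp)² = 20453.84 − 19965.69 = 488.15; nΣq² − (Σq)² = 39500.8 − 37636 = 1864.8
r = 831.4 / √(488.15 × 1864.8) = 831.4 / 954.0975 ≈ 0.8714

0.8714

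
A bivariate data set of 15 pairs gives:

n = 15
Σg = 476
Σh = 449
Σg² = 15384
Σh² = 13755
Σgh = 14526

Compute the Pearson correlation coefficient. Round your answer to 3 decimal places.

0.937

r = (nΣgh − ΣgΣh) / √[(nΣg² − (Σg)²)(nΣh² − (Σh)²)]
Numerator: 15×14526 − 476×449 = 4166
Denominator: √[(230760 − 226576)(206325 − 201601)] = √[4184 × 4724] = 4445.8088
r = 4166 / 4445.8088 ≈ 0.937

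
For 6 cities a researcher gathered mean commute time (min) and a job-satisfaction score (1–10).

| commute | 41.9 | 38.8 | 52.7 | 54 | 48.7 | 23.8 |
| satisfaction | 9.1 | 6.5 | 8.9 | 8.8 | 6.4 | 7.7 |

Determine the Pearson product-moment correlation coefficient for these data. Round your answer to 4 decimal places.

0.2820

n = 6, Σx = 259.9, Σy = 47.4, Σx² = 11892.47, Σy² = 381.96, Σxy = 2072.66
nΣxy − ΣxΣy = 12435.96 − 12319.26 = 116.7
nΣx² − (Σx)² = 71354.82 − 67548.01 = 3806.81; nΣy² − (Σy)² = 2291.76 − 2246.76 = 45
r = 116.7 / √(3806.81 × 45) = 116.7 / 413.8918 ≈ 0.2820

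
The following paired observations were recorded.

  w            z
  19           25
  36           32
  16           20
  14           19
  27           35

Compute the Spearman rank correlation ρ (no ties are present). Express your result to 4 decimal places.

Rank w: 3, 5, 2, 1, 4
Rank z: 3, 4, 2, 1, 5
d = rank(w) − rank(z): 0, 1, 0, 0, -1; Σd² = 2
ρ = 1 − 6Σd² / [n(n²−1)] = 1 − 6×2 / (5×24) = 1 − 12/120 ≈ 0.9000

0.9000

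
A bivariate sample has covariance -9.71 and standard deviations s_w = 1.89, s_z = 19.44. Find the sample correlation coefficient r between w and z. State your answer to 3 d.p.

-0.264

r = Cov(w,z) / (s_w · s_z) = -9.71 / (1.89 × 19.44)
  = -9.71 / 36.7416 ≈ -0.264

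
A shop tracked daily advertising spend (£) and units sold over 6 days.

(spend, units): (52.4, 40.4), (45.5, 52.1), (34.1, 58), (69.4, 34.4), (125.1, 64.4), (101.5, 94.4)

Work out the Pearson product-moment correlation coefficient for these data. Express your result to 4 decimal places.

n = 6, Σx = 428, Σy = 343.7, Σx² = 36747.44, Σy² = 21952.65, Σxy = 26490.71
nΣxy − ΣxΣy = 158944.26 − 147103.6 = 11840.66
nΣx² − (Σx)² = 220484.64 − 183184 = 37300.64; nΣy² − (Σy)² = 131715.9 − 118129.69 = 13586.21
r = 11840.66 / √(37300.64 × 13586.21) = 11840.66 / 22511.6487 ≈ 0.5260

0.5260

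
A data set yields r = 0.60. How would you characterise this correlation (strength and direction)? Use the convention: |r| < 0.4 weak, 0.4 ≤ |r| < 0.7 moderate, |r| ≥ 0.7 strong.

moderate positive

r = 0.60 > 0 so the relationship is positive.
|r| = 0.60, which falls in the moderate range.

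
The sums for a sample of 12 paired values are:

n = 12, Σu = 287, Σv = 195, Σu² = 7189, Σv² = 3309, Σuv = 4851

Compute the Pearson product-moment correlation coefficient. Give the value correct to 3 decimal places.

0.877

r = (nΣuv − ΣuΣv) / √[(nΣu² − (Σu)²)(nΣv² − (Σv)²)]
Numerator: 12×4851 − 287×195 = 2247
Denominator: √[(86268 − 82369)(39708 − 38025)] = √[3899 × 1683] = 2561.6434
r = 2247 / 2561.6434 ≈ 0.877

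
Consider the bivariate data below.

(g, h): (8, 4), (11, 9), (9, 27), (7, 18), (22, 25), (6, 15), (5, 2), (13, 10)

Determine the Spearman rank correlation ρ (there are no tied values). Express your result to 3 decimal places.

0.405

Rank g: 4, 6, 5, 3, 8, 2, 1, 7
Rank h: 2, 3, 8, 6, 7, 5, 1, 4
d = rank(g) − rank(h): 2, 3, -3, -3, 1, -3, 0, 3; Σd² = 50
ρ = 1 − 6Σd² / [n(n²−1)] = 1 − 6×50 / (8×63) = 1 − 300/504 ≈ 0.405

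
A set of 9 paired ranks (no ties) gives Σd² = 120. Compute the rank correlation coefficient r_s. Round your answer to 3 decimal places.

0.000

ρ = 1 − 6Σd² / [n(n²−1)] = 1 − 6×120 / (9×80)
  = 1 − 720/720 = 1 − 1.0000 ≈ 0.000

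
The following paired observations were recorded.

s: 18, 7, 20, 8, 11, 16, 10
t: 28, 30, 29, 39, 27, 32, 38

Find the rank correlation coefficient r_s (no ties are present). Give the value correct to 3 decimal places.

Rank s: 6, 1, 7, 2, 4, 5, 3
Rank t: 2, 4, 3, 7, 1, 5, 6
d = rank(s) − rank(t): 4, -3, 4, -5, 3, 0, -3; Σd² = 84
ρ = 1 − 6Σd² / [n(n²−1)] = 1 − 6×84 / (7×48) = 1 − 504/336 ≈ -0.500

-0.500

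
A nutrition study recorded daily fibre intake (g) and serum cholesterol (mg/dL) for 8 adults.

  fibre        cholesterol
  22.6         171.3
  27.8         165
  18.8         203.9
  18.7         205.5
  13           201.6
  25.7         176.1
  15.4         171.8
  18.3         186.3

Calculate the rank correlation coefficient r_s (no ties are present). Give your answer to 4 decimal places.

Rank fibre: 6, 8, 5, 4, 1, 7, 2, 3
Rank cholesterol: 2, 1, 7, 8, 6, 4, 3, 5
d = rank(fibre) − rank(cholesterol): 4, 7, -2, -4, -5, 3, -1, -2; Σd² = 124
ρ = 1 − 6Σd² / [n(n²−1)] = 1 − 6×124 / (8×63) = 1 − 744/504 ≈ -0.4762

-0.4762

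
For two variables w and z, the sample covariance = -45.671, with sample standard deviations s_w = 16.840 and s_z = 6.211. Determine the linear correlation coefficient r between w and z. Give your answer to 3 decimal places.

-0.437

r = Cov(w,z) / (s_w · s_z) = -45.671 / (16.840 × 6.211)
  = -45.671 / 104.5932 ≈ -0.437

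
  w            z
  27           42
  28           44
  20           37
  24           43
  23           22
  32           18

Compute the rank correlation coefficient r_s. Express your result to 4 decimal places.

Rank w: 4, 5, 1, 3, 2, 6
Rank z: 4, 6, 3, 5, 2, 1
d = rank(w) − rank(z): 0, -1, -2, -2, 0, 5; Σd² = 34
ρ = 1 − 6Σd² / [n(n²−1)] = 1 − 6×34 / (6×35) = 1 − 204/210 ≈ 0.0286

0.0286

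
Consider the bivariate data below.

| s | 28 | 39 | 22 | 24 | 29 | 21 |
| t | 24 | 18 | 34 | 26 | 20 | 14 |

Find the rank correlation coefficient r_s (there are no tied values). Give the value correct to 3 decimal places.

-0.143

Rank s: 4, 6, 2, 3, 5, 1
Rank t: 4, 2, 6, 5, 3, 1
d = rank(s) − rank(t): 0, 4, -4, -2, 2, 0; Σd² = 40
ρ = 1 − 6Σd² / [n(n²−1)] = 1 − 6×40 / (6×35) = 1 − 240/210 ≈ -0.143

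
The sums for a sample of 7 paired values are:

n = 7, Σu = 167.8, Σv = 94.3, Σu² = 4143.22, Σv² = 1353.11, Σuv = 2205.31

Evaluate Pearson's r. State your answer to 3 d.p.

-0.552

r = (nΣuv − ΣuΣv) / √[(nΣu² − (Σu)²)(nΣv² − (Σv)²)]
Numerator: 7×2205.31 − 167.8×94.3 = -386.37
Denominator: √[(29002.54 − 28156.84)(9471.77 − 8892.49)] = √[845.7 × 579.28] = 699.9265
r = -386.37 / 699.9265 ≈ -0.552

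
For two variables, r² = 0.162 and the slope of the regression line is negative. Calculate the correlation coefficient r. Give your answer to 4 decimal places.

|r| = √0.162 = 0.4025
The association is negative, so r = −0.4025.

-0.4025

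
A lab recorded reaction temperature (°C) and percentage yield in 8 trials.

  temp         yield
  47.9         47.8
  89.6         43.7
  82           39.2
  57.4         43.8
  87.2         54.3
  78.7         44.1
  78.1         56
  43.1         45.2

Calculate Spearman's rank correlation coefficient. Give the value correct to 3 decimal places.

-0.310

Rank temp: 2, 8, 6, 3, 7, 5, 4, 1
Rank yield: 6, 2, 1, 3, 7, 4, 8, 5
d = rank(temp) − rank(yield): -4, 6, 5, 0, 0, 1, -4, -4; Σd² = 110
ρ = 1 − 6Σd² / [n(n²−1)] = 1 − 6×110 / (8×63) = 1 − 660/504 ≈ -0.310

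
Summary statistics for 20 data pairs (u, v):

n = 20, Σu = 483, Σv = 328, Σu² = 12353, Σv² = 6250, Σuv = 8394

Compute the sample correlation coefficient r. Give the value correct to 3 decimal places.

0.611

r = (nΣuv − ΣuΣv) / √[(nΣu² − (Σu)²)(nΣv² − (Σv)²)]
Numerator: 20×8394 − 483×328 = 9456
Denominator: √[(247060 − 233289)(125000 − 107584)] = √[13771 × 17416] = 15486.6309
r = 9456 / 15486.6309 ≈ 0.611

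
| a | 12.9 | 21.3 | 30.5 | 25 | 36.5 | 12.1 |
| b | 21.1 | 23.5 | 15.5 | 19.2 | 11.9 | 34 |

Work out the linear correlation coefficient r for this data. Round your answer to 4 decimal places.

n = 6, Σa = 138.3, Σb = 125.2, Σa² = 3654.01, Σb² = 2903.96, Σab = 2571.24
nΣab − ΣaΣb = 15427.44 − 17315.16 = -1887.72
nΣa² − (Σa)² = 21924.06 − 19126.89 = 2797.17; nΣb² − (Σb)² = 17423.76 − 15675.04 = 1748.72
r = -1887.72 / √(2797.17 × 1748.72) = -1887.72 / 2211.6661 ≈ -0.8535

-0.8535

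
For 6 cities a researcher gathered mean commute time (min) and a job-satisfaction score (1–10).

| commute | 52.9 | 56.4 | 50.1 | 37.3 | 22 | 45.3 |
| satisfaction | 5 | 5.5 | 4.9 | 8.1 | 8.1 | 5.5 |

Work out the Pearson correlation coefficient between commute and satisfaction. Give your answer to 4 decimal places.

n = 6, Σx = 264, Σy = 37.1, Σx² = 12416.76, Σy² = 240.73, Σxy = 1549.67
nΣxy − ΣxΣy = 9298.02 − 9794.4 = -496.38
nΣx² − (Σx)² = 74500.56 − 69696 = 4804.56; nΣy² − (Σy)² = 1444.38 − 1376.41 = 67.97
r = -496.38 / √(4804.56 × 67.97) = -496.38 / 571.4595 ≈ -0.8686

-0.8686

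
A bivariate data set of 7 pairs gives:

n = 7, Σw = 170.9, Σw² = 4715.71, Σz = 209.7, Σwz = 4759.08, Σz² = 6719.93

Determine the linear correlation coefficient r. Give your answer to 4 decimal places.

r = (nΣwz − ΣwΣz) / √[(nΣw² − (Σw)²)(nΣz² − (Σz)²)]
Numerator: 7×4759.08 − 170.9×209.7 = -2524.17
Denominator: √[(33009.97 − 29206.81)(47039.51 − 43974.09)] = √[3803.16 × 3065.42] = 3414.4228
r = -2524.17 / 3414.4228 ≈ -0.7393

-0.7393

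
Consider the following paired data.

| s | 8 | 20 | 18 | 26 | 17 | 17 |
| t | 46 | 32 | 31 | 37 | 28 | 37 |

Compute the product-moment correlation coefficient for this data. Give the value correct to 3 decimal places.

n = 6, Σs = 106, Σt = 211, Σs² = 2042, Σt² = 7623, Σst = 3633
nΣst − ΣsΣt = 21798 − 22366 = -568
nΣs² − (Σs)² = 12252 − 11236 = 1016; nΣt² − (Σt)² = 45738 − 44521 = 1217
r = -568 / √(1016 × 1217) = -568 / 1111.9676 ≈ -0.511

-0.511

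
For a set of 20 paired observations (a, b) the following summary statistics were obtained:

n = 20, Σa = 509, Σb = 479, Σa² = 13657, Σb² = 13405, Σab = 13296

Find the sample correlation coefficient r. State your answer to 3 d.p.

0.948

r = (nΣab − ΣaΣb) / √[(nΣa² − (Σa)²)(nΣb² − (Σb)²)]
Numerator: 20×13296 − 509×479 = 22109
Denominator: √[(273140 − 259081)(268100 − 229441)] = √[14059 × 38659] = 23313.2340
r = 22109 / 23313.2340 ≈ 0.948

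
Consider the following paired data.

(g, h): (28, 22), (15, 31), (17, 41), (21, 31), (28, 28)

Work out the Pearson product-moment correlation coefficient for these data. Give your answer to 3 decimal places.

n = 5, Σg = 109, Σh = 153, Σg² = 2523, Σh² = 4871, Σgh = 3213
nΣgh − ΣgΣh = 16065 − 16677 = -612
nΣg² − (Σg)² = 12615 − 11881 = 734; nΣh² − (Σh)² = 24355 − 23409 = 946
r = -612 / √(734 × 946) = -612 / 833.2851 ≈ -0.734

-0.734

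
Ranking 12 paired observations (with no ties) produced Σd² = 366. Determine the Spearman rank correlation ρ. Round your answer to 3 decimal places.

ρ = 1 − 6Σd² / [n(n²−1)] = 1 − 6×366 / (12×143)
  = 1 − 2196/1716 = 1 − 1.2797 ≈ -0.280

-0.280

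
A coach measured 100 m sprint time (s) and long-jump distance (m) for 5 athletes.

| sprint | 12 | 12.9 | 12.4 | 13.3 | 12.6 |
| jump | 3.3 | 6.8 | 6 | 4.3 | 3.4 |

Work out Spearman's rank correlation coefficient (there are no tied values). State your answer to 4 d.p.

0.5000

Rank sprint: 1, 4, 2, 5, 3
Rank jump: 1, 5, 4, 3, 2
d = rank(sprint) − rank(jump): 0, -1, -2, 2, 1; Σd² = 10
ρ = 1 − 6Σd² / [n(n²−1)] = 1 − 6×10 / (5×24) = 1 − 60/120 ≈ 0.5000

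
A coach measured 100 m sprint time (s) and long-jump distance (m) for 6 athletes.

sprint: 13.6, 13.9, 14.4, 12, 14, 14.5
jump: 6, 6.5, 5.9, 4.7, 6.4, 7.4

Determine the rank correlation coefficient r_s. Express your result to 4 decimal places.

Rank sprint: 2, 3, 5, 1, 4, 6
Rank jump: 3, 5, 2, 1, 4, 6
d = rank(sprint) − rank(jump): -1, -2, 3, 0, 0, 0; Σd² = 14
ρ = 1 − 6Σd² / [n(n²−1)] = 1 − 6×14 / (6×35) = 1 − 84/210 ≈ 0.6000

0.6000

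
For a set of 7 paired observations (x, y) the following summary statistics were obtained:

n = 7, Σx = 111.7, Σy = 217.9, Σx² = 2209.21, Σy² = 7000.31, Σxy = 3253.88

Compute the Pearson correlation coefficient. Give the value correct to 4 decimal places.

r = (nΣxy − ΣxΣy) / √[(nΣx² − (Σx)²)(nΣy² − (Σy)²)]
Numerator: 7×3253.88 − 111.7×217.9 = -1562.27
Denominator: √[(15464.47 − 12476.89)(49002.17 − 47480.41)] = √[2987.58 × 1521.76] = 2132.2241
r = -1562.27 / 2132.2241 ≈ -0.7327

-0.7327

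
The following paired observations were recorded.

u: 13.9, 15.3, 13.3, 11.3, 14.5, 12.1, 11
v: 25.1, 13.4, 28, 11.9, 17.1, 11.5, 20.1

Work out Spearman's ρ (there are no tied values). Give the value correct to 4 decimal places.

Rank u: 5, 7, 4, 2, 6, 3, 1
Rank v: 6, 3, 7, 2, 4, 1, 5
d = rank(u) − rank(v): -1, 4, -3, 0, 2, 2, -4; Σd² = 50
ρ = 1 − 6Σd² / [n(n²−1)] = 1 − 6×50 / (7×48) = 1 − 300/336 ≈ 0.1071

0.1071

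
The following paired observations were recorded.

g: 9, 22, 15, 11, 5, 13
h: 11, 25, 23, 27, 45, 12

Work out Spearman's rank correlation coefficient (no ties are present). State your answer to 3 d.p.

-0.200

Rank g: 2, 6, 5, 3, 1, 4
Rank h: 1, 4, 3, 5, 6, 2
d = rank(g) − rank(h): 1, 2, 2, -2, -5, 2; Σd² = 42
ρ = 1 − 6Σd² / [n(n²−1)] = 1 − 6×42 / (6×35) = 1 − 252/210 ≈ -0.200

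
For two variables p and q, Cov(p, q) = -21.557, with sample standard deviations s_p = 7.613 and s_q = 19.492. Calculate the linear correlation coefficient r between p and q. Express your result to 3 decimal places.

-0.145

r = Cov(p,q) / (s_p · s_q) = -21.557 / (7.613 × 19.492)
  = -21.557 / 148.3926 ≈ -0.145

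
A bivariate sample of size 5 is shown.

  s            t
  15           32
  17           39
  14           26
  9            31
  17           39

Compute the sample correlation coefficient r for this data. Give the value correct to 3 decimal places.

n = 5, Σs = 72, Σt = 167, Σs² = 1080, Σt² = 5703, Σst = 2449
nΣst − ΣsΣt = 12245 − 12024 = 221
nΣs² − (Σs)² = 5400 − 5184 = 216; nΣt² − (Σt)² = 28515 − 27889 = 626
r = 221 / √(216 × 626) = 221 / 367.7173 ≈ 0.601

0.601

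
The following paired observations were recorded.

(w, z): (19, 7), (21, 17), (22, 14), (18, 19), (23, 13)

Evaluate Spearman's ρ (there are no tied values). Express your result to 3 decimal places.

-0.400

Rank w: 2, 3, 4, 1, 5
Rank z: 1, 4, 3, 5, 2
d = rank(w) − rank(z): 1, -1, 1, -4, 3; Σd² = 28
ρ = 1 − 6Σd² / [n(n²−1)] = 1 − 6×28 / (5×24) = 1 − 168/120 ≈ -0.400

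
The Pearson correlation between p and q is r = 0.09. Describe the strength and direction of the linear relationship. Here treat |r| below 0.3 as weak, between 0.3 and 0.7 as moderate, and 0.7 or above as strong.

weak positive

r = 0.09 > 0 so the relationship is positive.
|r| = 0.09, which falls in the weak range.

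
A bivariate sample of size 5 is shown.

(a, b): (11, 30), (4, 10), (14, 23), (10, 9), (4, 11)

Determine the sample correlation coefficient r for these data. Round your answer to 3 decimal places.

0.671

n = 5, Σa = 43, Σb = 83, Σa² = 449, Σb² = 1731, Σab = 826
nΣab − ΣaΣb = 4130 − 3569 = 561
nΣa² − (Σa)² = 2245 − 1849 = 396; nΣb² − (Σb)² = 8655 − 6889 = 1766
r = 561 / √(396 × 1766) = 561 / 836.2631 ≈ 0.671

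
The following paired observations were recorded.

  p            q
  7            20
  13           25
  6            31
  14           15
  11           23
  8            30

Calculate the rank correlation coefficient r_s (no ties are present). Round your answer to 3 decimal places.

Rank p: 2, 5, 1, 6, 4, 3
Rank q: 2, 4, 6, 1, 3, 5
d = rank(p) − rank(q): 0, 1, -5, 5, 1, -2; Σd² = 56
ρ = 1 − 6Σd² / [n(n²−1)] = 1 − 6×56 / (6×35) = 1 − 336/210 ≈ -0.600

-0.600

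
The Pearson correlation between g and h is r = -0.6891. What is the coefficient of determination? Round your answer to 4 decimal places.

r² = (-0.6891)² = 0.4749

0.4749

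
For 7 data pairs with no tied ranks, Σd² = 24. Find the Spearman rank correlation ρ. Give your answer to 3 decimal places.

ρ = 1 − 6Σd² / [n(n²−1)] = 1 − 6×24 / (7×48)
  = 1 − 144/336 = 1 − 0.4286 ≈ 0.571

0.571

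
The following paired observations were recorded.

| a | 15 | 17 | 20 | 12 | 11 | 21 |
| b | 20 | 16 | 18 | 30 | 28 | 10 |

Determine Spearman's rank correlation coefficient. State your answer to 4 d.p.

-0.8857

Rank a: 3, 4, 5, 2, 1, 6
Rank b: 4, 2, 3, 6, 5, 1
d = rank(a) − rank(b): -1, 2, 2, -4, -4, 5; Σd² = 66
ρ = 1 − 6Σd² / [n(n²−1)] = 1 − 6×66 / (6×35) = 1 − 396/210 ≈ -0.8857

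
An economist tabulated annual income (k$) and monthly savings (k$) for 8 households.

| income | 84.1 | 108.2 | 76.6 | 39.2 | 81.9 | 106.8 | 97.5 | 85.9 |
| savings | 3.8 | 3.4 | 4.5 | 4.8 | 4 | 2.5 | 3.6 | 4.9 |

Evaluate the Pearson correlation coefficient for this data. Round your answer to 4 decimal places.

-0.7467

n = 8, Σx = 680.2, Σy = 31.5, Σx² = 61183.16, Σy² = 128.51, Σxy = 2586.83
nΣxy − ΣxΣy = 20694.64 − 21426.3 = -731.66
nΣx² − (Σx)² = 489465.28 − 462672.04 = 26793.24; nΣy² − (Σy)² = 1028.08 − 992.25 = 35.83
r = -731.66 / √(26793.24 × 35.83) = -731.66 / 979.7968 ≈ -0.7467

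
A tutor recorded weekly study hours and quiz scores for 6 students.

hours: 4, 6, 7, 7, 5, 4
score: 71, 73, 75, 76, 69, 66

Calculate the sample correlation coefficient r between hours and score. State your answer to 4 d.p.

0.8835

n = 6, Σx = 33, Σy = 430, Σx² = 191, Σy² = 30888, Σxy = 2388
nΣxy − ΣxΣy = 14328 − 14190 = 138
nΣx² − (Σx)² = 1146 − 1089 = 57; nΣy² − (Σy)² = 185328 − 184900 = 428
r = 138 / √(57 × 428) = 138 / 156.1922 ≈ 0.8835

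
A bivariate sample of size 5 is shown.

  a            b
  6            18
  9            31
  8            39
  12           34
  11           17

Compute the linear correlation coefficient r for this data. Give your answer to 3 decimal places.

0.162

n = 5, Σa = 46, Σb = 139, Σa² = 446, Σb² = 4251, Σab = 1294
nΣab − ΣaΣb = 6470 − 6394 = 76
nΣa² − (Σa)² = 2230 − 2116 = 114; nΣb² − (Σb)² = 21255 − 19321 = 1934
r = 76 / √(114 × 1934) = 76 / 469.5487 ≈ 0.162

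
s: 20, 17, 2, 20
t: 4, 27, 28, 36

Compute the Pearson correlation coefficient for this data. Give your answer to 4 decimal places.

-0.2423

n = 4, Σs = 59, Σt = 95, Σs² = 1093, Σt² = 2825, Σst = 1315
nΣst − ΣsΣt = 5260 − 5605 = -345
nΣs² − (Σs)² = 4372 − 3481 = 891; nΣt² − (Σt)² = 11300 − 9025 = 2275
r = -345 / √(891 × 2275) = -345 / 1423.7363 ≈ -0.2423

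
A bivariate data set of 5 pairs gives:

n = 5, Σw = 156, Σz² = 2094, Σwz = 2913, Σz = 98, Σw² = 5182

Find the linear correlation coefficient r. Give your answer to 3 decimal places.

-0.619

r = (nΣwz − ΣwΣz) / √[(nΣw² − (Σw)²)(nΣz² − (Σz)²)]
Numerator: 5×2913 − 156×98 = -723
Denominator: √[(25910 − 24336)(10470 − 9604)] = √[1574 × 866] = 1167.5119
r = -723 / 1167.5119 ≈ -0.619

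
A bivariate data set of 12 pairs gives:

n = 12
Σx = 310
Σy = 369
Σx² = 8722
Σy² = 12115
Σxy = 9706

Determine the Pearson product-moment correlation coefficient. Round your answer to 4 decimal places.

0.2343

r = (nΣxy − ΣxΣy) / √[(nΣx² − (Σx)²)(nΣy² − (Σy)²)]
Numerator: 12×9706 − 310×369 = 2082
Denominator: √[(104664 − 96100)(145380 − 136161)] = √[8564 × 9219] = 8885.4666
r = 2082 / 8885.4666 ≈ 0.2343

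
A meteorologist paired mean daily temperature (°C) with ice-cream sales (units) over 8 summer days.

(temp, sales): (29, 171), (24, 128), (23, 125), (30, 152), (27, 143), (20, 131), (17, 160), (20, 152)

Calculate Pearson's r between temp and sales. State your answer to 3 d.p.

0.205

n = 8, Σx = 190, Σy = 1162, Σx² = 4664, Σy² = 170668, Σxy = 27707
nΣxy − ΣxΣy = 221656 − 220780 = 876
nΣx² − (Σx)² = 37312 − 36100 = 1212; nΣy² − (Σy)² = 1365344 − 1350244 = 15100
r = 876 / √(1212 × 15100) = 876 / 4277.9902 ≈ 0.205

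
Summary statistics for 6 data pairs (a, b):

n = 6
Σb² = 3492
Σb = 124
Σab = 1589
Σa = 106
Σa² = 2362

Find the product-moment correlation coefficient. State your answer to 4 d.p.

-0.8922

r = (nΣab − ΣaΣb) / √[(nΣa² − (Σa)²)(nΣb² − (Σb)²)]
Numerator: 6×1589 − 106×124 = -3610
Denominator: √[(14172 − 11236)(20952 − 15376)] = √[2936 × 5576] = 4046.1260
r = -3610 / 4046.1260 ≈ -0.8922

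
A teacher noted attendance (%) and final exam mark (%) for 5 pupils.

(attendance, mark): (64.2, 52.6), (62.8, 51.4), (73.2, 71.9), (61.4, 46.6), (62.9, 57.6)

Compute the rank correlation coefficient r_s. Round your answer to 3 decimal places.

Rank attendance: 4, 2, 5, 1, 3
Rank mark: 3, 2, 5, 1, 4
d = rank(attendance) − rank(mark): 1, 0, 0, 0, -1; Σd² = 2
ρ = 1 − 6Σd² / [n(n²−1)] = 1 − 6×2 / (5×24) = 1 − 12/120 ≈ 0.900

0.900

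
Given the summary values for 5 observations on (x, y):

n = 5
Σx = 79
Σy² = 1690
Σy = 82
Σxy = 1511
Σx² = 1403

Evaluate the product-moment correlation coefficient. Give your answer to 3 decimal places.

r = (nΣxy − ΣxΣy) / √[(nΣx² − (Σx)²)(nΣy² − (Σy)²)]
Numerator: 5×1511 − 79×82 = 1077
Denominator: √[(7015 − 6241)(8450 − 6724)] = √[774 × 1726] = 1155.8218
r = 1077 / 1155.8218 ≈ 0.932

0.932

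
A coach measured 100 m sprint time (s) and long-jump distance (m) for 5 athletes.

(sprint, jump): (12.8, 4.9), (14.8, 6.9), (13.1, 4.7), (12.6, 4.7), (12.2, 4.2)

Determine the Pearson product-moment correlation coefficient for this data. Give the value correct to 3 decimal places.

0.979

n = 5, Σx = 65.5, Σy = 25.4, Σx² = 862.09, Σy² = 133.44, Σxy = 336.87
nΣxy − ΣxΣy = 1684.35 − 1663.7 = 20.65
nΣx² − (Σx)² = 4310.45 − 4290.25 = 20.2; nΣy² − (Σy)² = 667.2 − 645.16 = 22.04
r = 20.65 / √(20.2 × 22.04) = 20.65 / 21.1000 ≈ 0.979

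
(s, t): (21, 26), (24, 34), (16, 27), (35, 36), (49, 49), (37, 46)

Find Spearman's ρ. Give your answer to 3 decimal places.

Rank s: 2, 3, 1, 4, 6, 5
Rank t: 1, 3, 2, 4, 6, 5
d = rank(s) − rank(t): 1, 0, -1, 0, 0, 0; Σd² = 2
ρ = 1 − 6Σd² / [n(n²−1)] = 1 − 6×2 / (6×35) = 1 − 12/210 ≈ 0.943

0.943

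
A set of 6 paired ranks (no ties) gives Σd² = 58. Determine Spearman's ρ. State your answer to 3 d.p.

ρ = 1 − 6Σd² / [n(n²−1)] = 1 − 6×58 / (6×35)
  = 1 − 348/210 = 1 − 1.6571 ≈ -0.657

-0.657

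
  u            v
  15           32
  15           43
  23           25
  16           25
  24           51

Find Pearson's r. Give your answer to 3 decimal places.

0.243

n = 5, Σu = 93, Σv = 176, Σu² = 1811, Σv² = 6724, Σuv = 3324
nΣuv − ΣuΣv = 16620 − 16368 = 252
nΣu² − (Σu)² = 9055 − 8649 = 406; nΣv² − (Σv)² = 33620 − 30976 = 2644
r = 252 / √(406 × 2644) = 252 / 1036.0811 ≈ 0.243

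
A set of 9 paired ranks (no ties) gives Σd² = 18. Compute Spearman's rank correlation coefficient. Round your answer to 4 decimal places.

ρ = 1 − 6Σd² / [n(n²−1)] = 1 − 6×18 / (9×80)
  = 1 − 108/720 = 1 − 0.15000 ≈ 0.8500

0.8500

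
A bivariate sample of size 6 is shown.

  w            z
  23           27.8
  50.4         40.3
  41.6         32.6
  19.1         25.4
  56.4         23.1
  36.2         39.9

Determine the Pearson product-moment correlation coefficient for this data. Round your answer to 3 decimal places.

n = 6, Σw = 226.7, Σz = 189.1, Σw² = 9655.93, Σz² = 6230.47, Σwz = 7259.04
nΣwz − ΣwΣz = 43554.24 − 42868.97 = 685.27
nΣw² − (Σw)² = 57935.58 − 51392.89 = 6542.69; nΣz² − (Σz)² = 37382.82 − 35758.81 = 1624.01
r = 685.27 / √(6542.69 × 1624.01) = 685.27 / 3259.6616 ≈ 0.210

0.210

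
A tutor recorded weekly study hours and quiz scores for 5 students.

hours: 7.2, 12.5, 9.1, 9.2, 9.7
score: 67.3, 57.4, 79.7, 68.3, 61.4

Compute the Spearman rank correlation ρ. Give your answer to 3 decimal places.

-0.700

Rank hours: 1, 5, 2, 3, 4
Rank score: 3, 1, 5, 4, 2
d = rank(hours) − rank(score): -2, 4, -3, -1, 2; Σd² = 34
ρ = 1 − 6Σd² / [n(n²−1)] = 1 − 6×34 / (5×24) = 1 − 204/120 ≈ -0.700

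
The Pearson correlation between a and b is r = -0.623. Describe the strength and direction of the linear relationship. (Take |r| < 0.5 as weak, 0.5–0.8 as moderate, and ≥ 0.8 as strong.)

moderate negative

r = -0.623 < 0 so the relationship is negative.
|r| = 0.623, which falls in the moderate range.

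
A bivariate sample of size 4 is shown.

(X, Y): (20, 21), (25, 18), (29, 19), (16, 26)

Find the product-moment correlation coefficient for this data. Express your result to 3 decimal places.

n = 4, ΣX = 90, ΣY = 84, ΣX² = 2122, ΣY² = 1802, ΣXY = 1837
nΣXY − ΣXΣY = 7348 − 7560 = -212
nΣX² − (ΣX)² = 8488 − 8100 = 388; nΣY² − (ΣY)² = 7208 − 7056 = 152
r = -212 / √(388 × 152) = -212 / 242.8497 ≈ -0.873

-0.873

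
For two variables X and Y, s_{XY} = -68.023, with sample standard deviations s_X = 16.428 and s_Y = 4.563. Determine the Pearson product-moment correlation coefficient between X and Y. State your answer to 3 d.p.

r = Cov(X,Y) / (s_X · s_Y) = -68.023 / (16.428 × 4.563)
  = -68.023 / 74.9610 ≈ -0.907

-0.907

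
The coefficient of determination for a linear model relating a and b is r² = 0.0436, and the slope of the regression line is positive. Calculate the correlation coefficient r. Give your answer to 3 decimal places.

|r| = √0.0436 = 0.209
The association is positive, so r = 0.209.

0.209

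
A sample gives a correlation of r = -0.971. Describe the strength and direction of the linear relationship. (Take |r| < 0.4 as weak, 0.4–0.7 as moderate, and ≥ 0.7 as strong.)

strong negative

r = -0.971 < 0 so the relationship is negative.
|r| = 0.971, which falls in the strong range.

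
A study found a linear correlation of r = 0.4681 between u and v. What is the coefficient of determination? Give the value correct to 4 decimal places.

0.2191

r² = (0.4681)² = 0.2191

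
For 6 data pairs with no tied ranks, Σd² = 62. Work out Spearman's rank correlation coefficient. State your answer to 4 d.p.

-0.7714

ρ = 1 − 6Σd² / [n(n²−1)] = 1 − 6×62 / (6×35)
  = 1 − 372/210 = 1 − 1.77143 ≈ -0.7714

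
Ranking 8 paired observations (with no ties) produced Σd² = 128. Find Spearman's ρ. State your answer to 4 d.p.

ρ = 1 − 6Σd² / [n(n²−1)] = 1 − 6×128 / (8×63)
  = 1 − 768/504 = 1 − 1.52381 ≈ -0.5238

-0.5238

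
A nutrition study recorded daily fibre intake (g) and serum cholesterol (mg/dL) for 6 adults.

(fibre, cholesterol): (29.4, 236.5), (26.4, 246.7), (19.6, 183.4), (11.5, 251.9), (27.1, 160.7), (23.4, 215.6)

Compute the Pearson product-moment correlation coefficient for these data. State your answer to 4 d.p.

n = 6, Σx = 137.4, Σy = 1294.8, Σx² = 3359.7, Σy² = 286190.16, Σxy = 29357.48
nΣxy − ΣxΣy = 176144.88 − 177905.52 = -1760.64
nΣx² − (Σx)² = 20158.2 − 18878.76 = 1279.44; nΣy² − (Σy)² = 1717140.96 − 1676507.04 = 40633.92
r = -1760.64 / √(1279.44 × 40633.92) = -1760.64 / 7210.3164 ≈ -0.2442

-0.2442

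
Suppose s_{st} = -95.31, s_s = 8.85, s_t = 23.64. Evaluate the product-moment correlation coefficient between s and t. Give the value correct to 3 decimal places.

r = Cov(s,t) / (s_s · s_t) = -95.31 / (8.85 × 23.64)
  = -95.31 / 209.2140 ≈ -0.456

-0.456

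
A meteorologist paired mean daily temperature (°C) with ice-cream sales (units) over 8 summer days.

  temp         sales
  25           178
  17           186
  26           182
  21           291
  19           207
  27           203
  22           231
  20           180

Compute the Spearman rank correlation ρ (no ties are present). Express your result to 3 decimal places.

-0.143

Rank temp: 6, 1, 7, 4, 2, 8, 5, 3
Rank sales: 1, 4, 3, 8, 6, 5, 7, 2
d = rank(temp) − rank(sales): 5, -3, 4, -4, -4, 3, -2, 1; Σd² = 96
ρ = 1 − 6Σd² / [n(n²−1)] = 1 − 6×96 / (8×63) = 1 − 576/504 ≈ -0.143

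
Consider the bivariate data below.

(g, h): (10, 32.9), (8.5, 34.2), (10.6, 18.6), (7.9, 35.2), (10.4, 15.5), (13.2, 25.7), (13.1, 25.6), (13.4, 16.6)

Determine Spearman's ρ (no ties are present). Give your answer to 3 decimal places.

Rank g: 3, 2, 5, 1, 4, 7, 6, 8
Rank h: 6, 7, 3, 8, 1, 5, 4, 2
d = rank(g) − rank(h): -3, -5, 2, -7, 3, 2, 2, 6; Σd² = 140
ρ = 1 − 6Σd² / [n(n²−1)] = 1 − 6×140 / (8×63) = 1 − 840/504 ≈ -0.667

-0.667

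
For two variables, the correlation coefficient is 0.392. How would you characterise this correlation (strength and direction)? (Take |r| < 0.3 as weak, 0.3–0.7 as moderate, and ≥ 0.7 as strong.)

r = 0.392 > 0 so the relationship is positive.
|r| = 0.392, which falls in the moderate range.

moderate positive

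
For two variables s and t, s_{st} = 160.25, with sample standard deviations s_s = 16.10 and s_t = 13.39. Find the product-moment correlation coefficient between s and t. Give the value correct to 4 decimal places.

r = Cov(s,t) / (s_s · s_t) = 160.25 / (16.10 × 13.39)
  = 160.25 / 215.5790 ≈ 0.7433

0.7433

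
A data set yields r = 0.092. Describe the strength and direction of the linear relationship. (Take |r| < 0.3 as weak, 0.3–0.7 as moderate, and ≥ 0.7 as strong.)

r = 0.092 > 0 so the relationship is positive.
|r| = 0.092, which falls in the weak range.

weak positive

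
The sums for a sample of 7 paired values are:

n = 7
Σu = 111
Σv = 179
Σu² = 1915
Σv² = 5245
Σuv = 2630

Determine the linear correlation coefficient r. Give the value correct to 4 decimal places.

r = (nΣuv − ΣuΣv) / √[(nΣu² − (Σu)²)(nΣv² − (Σv)²)]
Numerator: 7×2630 − 111×179 = -1459
Denominator: √[(13405 − 12321)(36715 − 32041)] = √[1084 × 4674] = 2250.9145
r = -1459 / 2250.9145 ≈ -0.6482

-0.6482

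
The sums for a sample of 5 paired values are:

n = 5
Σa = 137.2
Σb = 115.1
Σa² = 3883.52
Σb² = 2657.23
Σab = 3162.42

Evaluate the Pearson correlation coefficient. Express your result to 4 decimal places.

r = (nΣab − ΣaΣb) / √[(nΣa² − (Σa)²)(nΣb² − (Σb)²)]
Numerator: 5×3162.42 − 137.2×115.1 = 20.38
Denominator: √[(19417.6 − 18823.84)(13286.15 − 13248.01)] = √[593.76 × 38.14] = 150.4859
r = 20.38 / 150.4859 ≈ 0.1354

0.1354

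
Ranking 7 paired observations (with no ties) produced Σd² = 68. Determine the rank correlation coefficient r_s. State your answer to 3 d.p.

-0.214

ρ = 1 − 6Σd² / [n(n²−1)] = 1 − 6×68 / (7×48)
  = 1 − 408/336 = 1 − 1.2143 ≈ -0.214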